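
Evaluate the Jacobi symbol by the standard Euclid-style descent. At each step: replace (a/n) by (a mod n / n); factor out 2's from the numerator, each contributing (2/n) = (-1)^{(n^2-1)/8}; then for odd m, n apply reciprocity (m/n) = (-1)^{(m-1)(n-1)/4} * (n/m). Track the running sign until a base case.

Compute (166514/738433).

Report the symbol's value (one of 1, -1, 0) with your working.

166514 = 2^1·83257; (2/738433) = +1 since 738433 mod 8 = 1, so (166514/738433) = (+1)^1·(83257/738433); sign now +1
reciprocity: (83257/738433) = +1·(738433/83257) since 83257 mod 4 = 1, 738433 mod 4 = 1; sign now +1
(738433/83257) = (72377/83257)   [reduce mod 83257]
reciprocity: (72377/83257) = +1·(83257/72377) since 72377 mod 4 = 1, 83257 mod 4 = 1; sign now +1
(83257/72377) = (10880/72377)   [reduce mod 72377]
10880 = 2^7·85; (2/72377) = +1 since 72377 mod 8 = 1, so (10880/72377) = (+1)^7·(85/72377); sign now +1
reciprocity: (85/72377) = +1·(72377/85) since 85 mod 4 = 1, 72377 mod 4 = 1; sign now +1
(72377/85) = (42/85)   [reduce mod 85]
42 = 2^1·21; (2/85) = -1 since 85 mod 8 = 5, so (42/85) = (-1)^1·(21/85); sign now -1
reciprocity: (21/85) = +1·(85/21) since 21 mod 4 = 1, 85 mod 4 = 1; sign now -1
(85/21) = (1/21)   [reduce mod 21]
(1/21) = 1; final value = sign = -1

-1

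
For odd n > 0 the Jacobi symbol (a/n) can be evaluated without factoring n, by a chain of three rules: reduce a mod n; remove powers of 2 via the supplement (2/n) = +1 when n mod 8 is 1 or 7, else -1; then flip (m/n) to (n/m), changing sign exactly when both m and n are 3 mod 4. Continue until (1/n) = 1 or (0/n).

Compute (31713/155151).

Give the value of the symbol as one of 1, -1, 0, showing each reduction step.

0

flip (31713/155151) -> (155151/31713): both odd, 31713 mod 4 = 1, 155151 mod 4 = 3, so the flip contributes +1; sign now +1
(155151/31713): 155151 mod 31713 = 28299, so (155151/31713) = (28299/31713)
flip (28299/31713) -> (31713/28299): both odd, 28299 mod 4 = 3, 31713 mod 4 = 1, so the flip contributes +1; sign now +1
(31713/28299): 31713 mod 28299 = 3414, so (31713/28299) = (3414/28299)
factor out 2^1: 3414 = 2^1·1707; with 28299 mod 8 = 3, (2/28299) = -1; sign now -1; continue with (1707/28299)
flip (1707/28299) -> (28299/1707): both odd, 1707 mod 4 = 3, 28299 mod 4 = 3, so the flip contributes -1; sign now +1
(28299/1707): 28299 mod 1707 = 987, so (28299/1707) = (987/1707)
flip (987/1707) -> (1707/987): both odd, 987 mod 4 = 3, 1707 mod 4 = 3, so the flip contributes -1; sign now -1
(1707/987): 1707 mod 987 = 720, so (1707/987) = (720/987)
factor out 2^4: 720 = 2^4·45; with 987 mod 8 = 3, (2/987) = -1; sign now -1; continue with (45/987)
flip (45/987) -> (987/45): both odd, 45 mod 4 = 1, 987 mod 4 = 3, so the flip contributes +1; sign now -1
(987/45): 987 mod 45 = 42, so (987/45) = (42/45)
factor out 2^1: 42 = 2^1·21; with 45 mod 8 = 5, (2/45) = -1; sign now +1; continue with (21/45)
flip (21/45) -> (45/21): both odd, 21 mod 4 = 1, 45 mod 4 = 1, so the flip contributes +1; sign now +1
(45/21): 45 mod 21 = 3, so (45/21) = (3/21)
flip (3/21) -> (21/3): both odd, 3 mod 4 = 3, 21 mod 4 = 1, so the flip contributes +1; sign now +1
(21/3): 21 mod 3 = 0, so (21/3) = (0/3)
reached (0/3); gcd(a, n) > 1, so (0/3) = 0 and the symbol is 0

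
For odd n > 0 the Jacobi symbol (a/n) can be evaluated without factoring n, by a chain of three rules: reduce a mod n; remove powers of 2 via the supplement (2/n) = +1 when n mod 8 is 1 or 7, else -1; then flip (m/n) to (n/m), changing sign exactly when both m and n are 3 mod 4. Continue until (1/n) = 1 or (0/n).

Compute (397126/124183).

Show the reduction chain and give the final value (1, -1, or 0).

-1

(397126/124183) = (24577/124183)   [reduce mod 124183]
reciprocity: (24577/124183) = +1·(124183/24577) since 24577 mod 4 = 1, 124183 mod 4 = 3; sign now +1
(124183/24577) = (1298/24577)   [reduce mod 24577]
1298 = 2^1·649; (2/24577) = +1 since 24577 mod 8 = 1, so (1298/24577) = (+1)^1·(649/24577); sign now +1
reciprocity: (649/24577) = +1·(24577/649) since 649 mod 4 = 1, 24577 mod 4 = 1; sign now +1
(24577/649) = (564/649)   [reduce mod 649]
564 = 2^2·141; (2/649) = +1 since 649 mod 8 = 1, so (564/649) = (+1)^2·(141/649); sign now +1
reciprocity: (141/649) = +1·(649/141) since 141 mod 4 = 1, 649 mod 4 = 1; sign now +1
(649/141) = (85/141)   [reduce mod 141]
reciprocity: (85/141) = +1·(141/85) since 85 mod 4 = 1, 141 mod 4 = 1; sign now +1
(141/85) = (56/85)   [reduce mod 85]
56 = 2^3·7; (2/85) = -1 since 85 mod 8 = 5, so (56/85) = (-1)^3·(7/85); sign now -1
reciprocity: (7/85) = +1·(85/7) since 7 mod 4 = 3, 85 mod 4 = 1; sign now -1
(85/7) = (1/7)   [reduce mod 7]
(1/7) = 1; final value = sign = -1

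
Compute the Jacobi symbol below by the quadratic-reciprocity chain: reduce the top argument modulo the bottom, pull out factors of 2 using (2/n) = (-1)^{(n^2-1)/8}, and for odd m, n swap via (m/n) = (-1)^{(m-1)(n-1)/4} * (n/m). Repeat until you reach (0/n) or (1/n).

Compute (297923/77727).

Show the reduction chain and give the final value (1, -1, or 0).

1

(297923/77727): 297923 mod 77727 = 64742, so (297923/77727) = (64742/77727)
factor out 2^1: 64742 = 2^1·32371; with 77727 mod 8 = 7, (2/77727) = +1; sign now +1; continue with (32371/77727)
flip (32371/77727) -> (77727/32371): both odd, 32371 mod 4 = 3, 77727 mod 4 = 3, so the flip contributes -1; sign now -1
(77727/32371): 77727 mod 32371 = 12985, so (77727/32371) = (12985/32371)
flip (12985/32371) -> (32371/12985): both odd, 12985 mod 4 = 1, 32371 mod 4 = 3, so the flip contributes +1; sign now -1
(32371/12985): 32371 mod 12985 = 6401, so (32371/12985) = (6401/12985)
flip (6401/12985) -> (12985/6401): both odd, 6401 mod 4 = 1, 12985 mod 4 = 1, so the flip contributes +1; sign now -1
(12985/6401): 12985 mod 6401 = 183, so (12985/6401) = (183/6401)
flip (183/6401) -> (6401/183): both odd, 183 mod 4 = 3, 6401 mod 4 = 1, so the flip contributes +1; sign now -1
(6401/183): 6401 mod 183 = 179, so (6401/183) = (179/183)
flip (179/183) -> (183/179): both odd, 179 mod 4 = 3, 183 mod 4 = 3, so the flip contributes -1; sign now +1
(183/179): 183 mod 179 = 4, so (183/179) = (4/179)
factor out 2^2: 4 = 2^2·1; with 179 mod 8 = 3, (2/179) = -1; sign now +1; continue with (1/179)
reached (1/179) = 1, so the symbol is +1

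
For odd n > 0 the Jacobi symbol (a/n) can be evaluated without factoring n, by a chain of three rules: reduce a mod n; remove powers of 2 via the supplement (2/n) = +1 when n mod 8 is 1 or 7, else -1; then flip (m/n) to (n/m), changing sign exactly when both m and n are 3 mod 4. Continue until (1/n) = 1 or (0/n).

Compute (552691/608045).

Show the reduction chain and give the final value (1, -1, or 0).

reciprocity: (552691/608045) = +1·(608045/552691) since 552691 mod 4 = 3, 608045 mod 4 = 1; sign now +1
(608045/552691) = (55354/552691)   [reduce mod 552691]
55354 = 2^1·27677; (2/552691) = -1 since 552691 mod 8 = 3, so (55354/552691) = (-1)^1·(27677/552691); sign now -1
reciprocity: (27677/552691) = +1·(552691/27677) since 27677 mod 4 = 1, 552691 mod 4 = 3; sign now -1
(552691/27677) = (26828/27677)   [reduce mod 27677]
26828 = 2^2·6707; (2/27677) = -1 since 27677 mod 8 = 5, so (26828/27677) = (-1)^2·(6707/27677); sign now -1
reciprocity: (6707/27677) = +1·(27677/6707) since 6707 mod 4 = 3, 27677 mod 4 = 1; sign now -1
(27677/6707) = (849/6707)   [reduce mod 6707]
reciprocity: (849/6707) = +1·(6707/849) since 849 mod 4 = 1, 6707 mod 4 = 3; sign now -1
(6707/849) = (764/849)   [reduce mod 849]
764 = 2^2·191; (2/849) = +1 since 849 mod 8 = 1, so (764/849) = (+1)^2·(191/849); sign now -1
reciprocity: (191/849) = +1·(849/191) since 191 mod 4 = 3, 849 mod 4 = 1; sign now -1
(849/191) = (85/191)   [reduce mod 191]
reciprocity: (85/191) = +1·(191/85) since 85 mod 4 = 1, 191 mod 4 = 3; sign now -1
(191/85) = (21/85)   [reduce mod 85]
reciprocity: (21/85) = +1·(85/21) since 21 mod 4 = 1, 85 mod 4 = 1; sign now -1
(85/21) = (1/21)   [reduce mod 21]
(1/21) = 1; final value = sign = -1

-1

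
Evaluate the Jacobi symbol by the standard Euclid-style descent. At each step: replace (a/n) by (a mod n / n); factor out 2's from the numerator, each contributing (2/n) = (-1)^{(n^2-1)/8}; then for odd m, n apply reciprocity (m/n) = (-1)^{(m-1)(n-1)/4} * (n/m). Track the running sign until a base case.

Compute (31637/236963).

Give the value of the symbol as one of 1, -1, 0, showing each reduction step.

reciprocity: (31637/236963) = +1·(236963/31637) since 31637 mod 4 = 1, 236963 mod 4 = 3; sign now +1
(236963/31637) = (15504/31637)   [reduce mod 31637]
15504 = 2^4·969; (2/31637) = -1 since 31637 mod 8 = 5, so (15504/31637) = (-1)^4·(969/31637); sign now +1
reciprocity: (969/31637) = +1·(31637/969) since 969 mod 4 = 1, 31637 mod 4 = 1; sign now +1
(31637/969) = (629/969)   [reduce mod 969]
reciprocity: (629/969) = +1·(969/629) since 629 mod 4 = 1, 969 mod 4 = 1; sign now +1
(969/629) = (340/629)   [reduce mod 629]
340 = 2^2·85; (2/629) = -1 since 629 mod 8 = 5, so (340/629) = (-1)^2·(85/629); sign now +1
reciprocity: (85/629) = +1·(629/85) since 85 mod 4 = 1, 629 mod 4 = 1; sign now +1
(629/85) = (34/85)   [reduce mod 85]
34 = 2^1·17; (2/85) = -1 since 85 mod 8 = 5, so (34/85) = (-1)^1·(17/85); sign now -1
reciprocity: (17/85) = +1·(85/17) since 17 mod 4 = 1, 85 mod 4 = 1; sign now -1
(85/17) = (0/17)   [reduce mod 17]
(0/17) = 0   [gcd(a, n) > 1]; final value = 0

0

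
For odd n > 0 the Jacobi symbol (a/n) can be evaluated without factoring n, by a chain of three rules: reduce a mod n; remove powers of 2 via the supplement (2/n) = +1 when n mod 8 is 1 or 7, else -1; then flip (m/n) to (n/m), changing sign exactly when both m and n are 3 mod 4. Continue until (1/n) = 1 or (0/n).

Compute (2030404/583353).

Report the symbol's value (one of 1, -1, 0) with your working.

(2030404/583353) = (280345/583353)   [reduce mod 583353]
reciprocity: (280345/583353) = +1·(583353/280345) since 280345 mod 4 = 1, 583353 mod 4 = 1; sign now +1
(583353/280345) = (22663/280345)   [reduce mod 280345]
reciprocity: (22663/280345) = +1·(280345/22663) since 22663 mod 4 = 3, 280345 mod 4 = 1; sign now +1
(280345/22663) = (8389/22663)   [reduce mod 22663]
reciprocity: (8389/22663) = +1·(22663/8389) since 8389 mod 4 = 1, 22663 mod 4 = 3; sign now +1
(22663/8389) = (5885/8389)   [reduce mod 8389]
reciprocity: (5885/8389) = +1·(8389/5885) since 5885 mod 4 = 1, 8389 mod 4 = 1; sign now +1
(8389/5885) = (2504/5885)   [reduce mod 5885]
2504 = 2^3·313; (2/5885) = -1 since 5885 mod 8 = 5, so (2504/5885) = (-1)^3·(313/5885); sign now -1
reciprocity: (313/5885) = +1·(5885/313) since 313 mod 4 = 1, 5885 mod 4 = 1; sign now -1
(5885/313) = (251/313)   [reduce mod 313]
reciprocity: (251/313) = +1·(313/251) since 251 mod 4 = 3, 313 mod 4 = 1; sign now -1
(313/251) = (62/251)   [reduce mod 251]
62 = 2^1·31; (2/251) = -1 since 251 mod 8 = 3, so (62/251) = (-1)^1·(31/251); sign now +1
reciprocity: (31/251) = -1·(251/31) since 31 mod 4 = 3, 251 mod 4 = 3; sign now -1
(251/31) = (3/31)   [reduce mod 31]
reciprocity: (3/31) = -1·(31/3) since 3 mod 4 = 3, 31 mod 4 = 3; sign now +1
(31/3) = (1/3)   [reduce mod 3]
(1/3) = 1; final value = sign = +1

1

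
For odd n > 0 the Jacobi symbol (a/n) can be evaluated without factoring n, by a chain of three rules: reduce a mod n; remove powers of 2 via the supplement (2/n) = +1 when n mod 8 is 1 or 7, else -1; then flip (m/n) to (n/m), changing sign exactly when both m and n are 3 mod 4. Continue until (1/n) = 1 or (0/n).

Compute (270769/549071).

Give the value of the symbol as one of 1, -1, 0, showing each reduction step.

flip (270769/549071) -> (549071/270769): both odd, 270769 mod 4 = 1, 549071 mod 4 = 3, so the flip contributes +1; sign now +1
(549071/270769): 549071 mod 270769 = 7533, so (549071/270769) = (7533/270769)
flip (7533/270769) -> (270769/7533): both odd, 7533 mod 4 = 1, 270769 mod 4 = 1, so the flip contributes +1; sign now +1
(270769/7533): 270769 mod 7533 = 7114, so (270769/7533) = (7114/7533)
factor out 2^1: 7114 = 2^1·3557; with 7533 mod 8 = 5, (2/7533) = -1; sign now -1; continue with (3557/7533)
flip (3557/7533) -> (7533/3557): both odd, 3557 mod 4 = 1, 7533 mod 4 = 1, so the flip contributes +1; sign now -1
(7533/3557): 7533 mod 3557 = 419, so (7533/3557) = (419/3557)
flip (419/3557) -> (3557/419): both odd, 419 mod 4 = 3, 3557 mod 4 = 1, so the flip contributes +1; sign now -1
(3557/419): 3557 mod 419 = 205, so (3557/419) = (205/419)
flip (205/419) -> (419/205): both odd, 205 mod 4 = 1, 419 mod 4 = 3, so the flip contributes +1; sign now -1
(419/205): 419 mod 205 = 9, so (419/205) = (9/205)
flip (9/205) -> (205/9): both odd, 9 mod 4 = 1, 205 mod 4 = 1, so the flip contributes +1; sign now -1
(205/9): 205 mod 9 = 7, so (205/9) = (7/9)
flip (7/9) -> (9/7): both odd, 7 mod 4 = 3, 9 mod 4 = 1, so the flip contributes +1; sign now -1
(9/7): 9 mod 7 = 2, so (9/7) = (2/7)
factor out 2^1: 2 = 2^1·1; with 7 mod 8 = 7, (2/7) = +1; sign now -1; continue with (1/7)
reached (1/7) = 1, so the symbol is -1

-1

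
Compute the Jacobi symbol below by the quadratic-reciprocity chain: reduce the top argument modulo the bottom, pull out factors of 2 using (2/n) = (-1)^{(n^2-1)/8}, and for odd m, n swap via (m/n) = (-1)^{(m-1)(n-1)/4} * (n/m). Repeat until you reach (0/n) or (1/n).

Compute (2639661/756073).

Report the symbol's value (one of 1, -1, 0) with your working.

(2639661/756073) = (371442/756073)   [reduce mod 756073]
371442 = 2^1·185721; (2/756073) = +1 since 756073 mod 8 = 1, so (371442/756073) = (+1)^1·(185721/756073); sign now +1
reciprocity: (185721/756073) = +1·(756073/185721) since 185721 mod 4 = 1, 756073 mod 4 = 1; sign now +1
(756073/185721) = (13189/185721)   [reduce mod 185721]
reciprocity: (13189/185721) = +1·(185721/13189) since 13189 mod 4 = 1, 185721 mod 4 = 1; sign now +1
(185721/13189) = (1075/13189)   [reduce mod 13189]
reciprocity: (1075/13189) = +1·(13189/1075) since 1075 mod 4 = 3, 13189 mod 4 = 1; sign now +1
(13189/1075) = (289/1075)   [reduce mod 1075]
reciprocity: (289/1075) = +1·(1075/289) since 289 mod 4 = 1, 1075 mod 4 = 3; sign now +1
(1075/289) = (208/289)   [reduce mod 289]
208 = 2^4·13; (2/289) = +1 since 289 mod 8 = 1, so (208/289) = (+1)^4·(13/289); sign now +1
reciprocity: (13/289) = +1·(289/13) since 13 mod 4 = 1, 289 mod 4 = 1; sign now +1
(289/13) = (3/13)   [reduce mod 13]
reciprocity: (3/13) = +1·(13/3) since 3 mod 4 = 3, 13 mod 4 = 1; sign now +1
(13/3) = (1/3)   [reduce mod 3]
(1/3) = 1; final value = sign = +1

1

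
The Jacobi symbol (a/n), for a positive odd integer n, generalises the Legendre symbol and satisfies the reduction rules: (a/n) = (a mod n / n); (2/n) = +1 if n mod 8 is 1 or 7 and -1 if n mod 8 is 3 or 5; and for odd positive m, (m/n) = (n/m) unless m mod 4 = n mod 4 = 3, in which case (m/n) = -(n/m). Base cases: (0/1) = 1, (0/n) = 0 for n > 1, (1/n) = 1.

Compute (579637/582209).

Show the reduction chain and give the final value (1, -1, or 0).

reciprocity: (579637/582209) = +1·(582209/579637) since 579637 mod 4 = 1, 582209 mod 4 = 1; sign now +1
(582209/579637) = (2572/579637)   [reduce mod 579637]
2572 = 2^2·643; (2/579637) = -1 since 579637 mod 8 = 5, so (2572/579637) = (-1)^2·(643/579637); sign now +1
reciprocity: (643/579637) = +1·(579637/643) since 643 mod 4 = 3, 579637 mod 4 = 1; sign now +1
(579637/643) = (294/643)   [reduce mod 643]
294 = 2^1·147; (2/643) = -1 since 643 mod 8 = 3, so (294/643) = (-1)^1·(147/643); sign now -1
reciprocity: (147/643) = -1·(643/147) since 147 mod 4 = 3, 643 mod 4 = 3; sign now +1
(643/147) = (55/147)   [reduce mod 147]
reciprocity: (55/147) = -1·(147/55) since 55 mod 4 = 3, 147 mod 4 = 3; sign now -1
(147/55) = (37/55)   [reduce mod 55]
reciprocity: (37/55) = +1·(55/37) since 37 mod 4 = 1, 55 mod 4 = 3; sign now -1
(55/37) = (18/37)   [reduce mod 37]
18 = 2^1·9; (2/37) = -1 since 37 mod 8 = 5, so (18/37) = (-1)^1·(9/37); sign now +1
reciprocity: (9/37) = +1·(37/9) since 9 mod 4 = 1, 37 mod 4 = 1; sign now +1
(37/9) = (1/9)   [reduce mod 9]
(1/9) = 1; final value = sign = +1

1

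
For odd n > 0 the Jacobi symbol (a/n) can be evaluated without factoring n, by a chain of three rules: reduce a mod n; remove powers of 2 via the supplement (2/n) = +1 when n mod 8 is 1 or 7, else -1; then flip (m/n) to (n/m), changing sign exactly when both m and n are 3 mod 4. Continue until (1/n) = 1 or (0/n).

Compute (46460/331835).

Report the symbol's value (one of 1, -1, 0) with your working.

factor out 2^2: 46460 = 2^2·11615; with 331835 mod 8 = 3, (2/331835) = -1; sign now +1; continue with (11615/331835)
flip (11615/331835) -> (331835/11615): both odd, 11615 mod 4 = 3, 331835 mod 4 = 3, so the flip contributes -1; sign now -1
(331835/11615): 331835 mod 11615 = 6615, so (331835/11615) = (6615/11615)
flip (6615/11615) -> (11615/6615): both odd, 6615 mod 4 = 3, 11615 mod 4 = 3, so the flip contributes -1; sign now +1
(11615/6615): 11615 mod 6615 = 5000, so (11615/6615) = (5000/6615)
factor out 2^3: 5000 = 2^3·625; with 6615 mod 8 = 7, (2/6615) = +1; sign now +1; continue with (625/6615)
flip (625/6615) -> (6615/625): both odd, 625 mod 4 = 1, 6615 mod 4 = 3, so the flip contributes +1; sign now +1
(6615/625): 6615 mod 625 = 365, so (6615/625) = (365/625)
flip (365/625) -> (625/365): both odd, 365 mod 4 = 1, 625 mod 4 = 1, so the flip contributes +1; sign now +1
(625/365): 625 mod 365 = 260, so (625/365) = (260/365)
factor out 2^2: 260 = 2^2·65; with 365 mod 8 = 5, (2/365) = -1; sign now +1; continue with (65/365)
flip (65/365) -> (365/65): both odd, 65 mod 4 = 1, 365 mod 4 = 1, so the flip contributes +1; sign now +1
(365/65): 365 mod 65 = 40, so (365/65) = (40/65)
factor out 2^3: 40 = 2^3·5; with 65 mod 8 = 1, (2/65) = +1; sign now +1; continue with (5/65)
flip (5/65) -> (65/5): both odd, 5 mod 4 = 1, 65 mod 4 = 1, so the flip contributes +1; sign now +1
(65/5): 65 mod 5 = 0, so (65/5) = (0/5)
reached (0/5); gcd(a, n) > 1, so (0/5) = 0 and the symbol is 0

0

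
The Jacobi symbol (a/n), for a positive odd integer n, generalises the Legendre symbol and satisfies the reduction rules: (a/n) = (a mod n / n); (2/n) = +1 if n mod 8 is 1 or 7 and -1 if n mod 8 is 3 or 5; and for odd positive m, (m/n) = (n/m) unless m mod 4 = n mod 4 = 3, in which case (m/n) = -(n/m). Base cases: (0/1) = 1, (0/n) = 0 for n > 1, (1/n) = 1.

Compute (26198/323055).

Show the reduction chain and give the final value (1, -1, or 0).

-1

factor out 2^1: 26198 = 2^1·13099; with 323055 mod 8 = 7, (2/323055) = +1; sign now +1; continue with (13099/323055)
flip (13099/323055) -> (323055/13099): both odd, 13099 mod 4 = 3, 323055 mod 4 = 3, so the flip contributes -1; sign now -1
(323055/13099): 323055 mod 13099 = 8679, so (323055/13099) = (8679/13099)
flip (8679/13099) -> (13099/8679): both odd, 8679 mod 4 = 3, 13099 mod 4 = 3, so the flip contributes -1; sign now +1
(13099/8679): 13099 mod 8679 = 4420, so (13099/8679) = (4420/8679)
factor out 2^2: 4420 = 2^2·1105; with 8679 mod 8 = 7, (2/8679) = +1; sign now +1; continue with (1105/8679)
flip (1105/8679) -> (8679/1105): both odd, 1105 mod 4 = 1, 8679 mod 4 = 3, so the flip contributes +1; sign now +1
(8679/1105): 8679 mod 1105 = 944, so (8679/1105) = (944/1105)
factor out 2^4: 944 = 2^4·59; with 1105 mod 8 = 1, (2/1105) = +1; sign now +1; continue with (59/1105)
flip (59/1105) -> (1105/59): both odd, 59 mod 4 = 3, 1105 mod 4 = 1, so the flip contributes +1; sign now +1
(1105/59): 1105 mod 59 = 43, so (1105/59) = (43/59)
flip (43/59) -> (59/43): both odd, 43 mod 4 = 3, 59 mod 4 = 3, so the flip contributes -1; sign now -1
(59/43): 59 mod 43 = 16, so (59/43) = (16/43)
factor out 2^4: 16 = 2^4·1; with 43 mod 8 = 3, (2/43) = -1; sign now -1; continue with (1/43)
reached (1/43) = 1, so the symbol is -1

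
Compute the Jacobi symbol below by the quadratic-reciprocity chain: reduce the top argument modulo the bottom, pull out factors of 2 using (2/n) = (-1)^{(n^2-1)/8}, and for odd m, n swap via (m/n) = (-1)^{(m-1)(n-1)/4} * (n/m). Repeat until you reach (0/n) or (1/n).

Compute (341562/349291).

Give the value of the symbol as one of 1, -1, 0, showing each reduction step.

factor out 2^1: 341562 = 2^1·170781; with 349291 mod 8 = 3, (2/349291) = -1; sign now -1; continue with (170781/349291)
flip (170781/349291) -> (349291/170781): both odd, 170781 mod 4 = 1, 349291 mod 4 = 3, so the flip contributes +1; sign now -1
(349291/170781): 349291 mod 170781 = 7729, so (349291/170781) = (7729/170781)
flip (7729/170781) -> (170781/7729): both odd, 7729 mod 4 = 1, 170781 mod 4 = 1, so the flip contributes +1; sign now -1
(170781/7729): 170781 mod 7729 = 743, so (170781/7729) = (743/7729)
flip (743/7729) -> (7729/743): both odd, 743 mod 4 = 3, 7729 mod 4 = 1, so the flip contributes +1; sign now -1
(7729/743): 7729 mod 743 = 299, so (7729/743) = (299/743)
flip (299/743) -> (743/299): both odd, 299 mod 4 = 3, 743 mod 4 = 3, so the flip contributes -1; sign now +1
(743/299): 743 mod 299 = 145, so (743/299) = (145/299)
flip (145/299) -> (299/145): both odd, 145 mod 4 = 1, 299 mod 4 = 3, so the flip contributes +1; sign now +1
(299/145): 299 mod 145 = 9, so (299/145) = (9/145)
flip (9/145) -> (145/9): both odd, 9 mod 4 = 1, 145 mod 4 = 1, so the flip contributes +1; sign now +1
(145/9): 145 mod 9 = 1, so (145/9) = (1/9)
reached (1/9) = 1, so the symbol is +1

1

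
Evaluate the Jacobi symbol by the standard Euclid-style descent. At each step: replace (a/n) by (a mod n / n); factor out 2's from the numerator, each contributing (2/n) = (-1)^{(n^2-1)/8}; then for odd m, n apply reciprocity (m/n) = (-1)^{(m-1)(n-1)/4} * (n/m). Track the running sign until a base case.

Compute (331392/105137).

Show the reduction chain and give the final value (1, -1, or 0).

(331392/105137) = (15981/105137)   [reduce mod 105137]
reciprocity: (15981/105137) = +1·(105137/15981) since 15981 mod 4 = 1, 105137 mod 4 = 1; sign now +1
(105137/15981) = (9251/15981)   [reduce mod 15981]
reciprocity: (9251/15981) = +1·(15981/9251) since 9251 mod 4 = 3, 15981 mod 4 = 1; sign now +1
(15981/9251) = (6730/9251)   [reduce mod 9251]
6730 = 2^1·3365; (2/9251) = -1 since 9251 mod 8 = 3, so (6730/9251) = (-1)^1·(3365/9251); sign now -1
reciprocity: (3365/9251) = +1·(9251/3365) since 3365 mod 4 = 1, 9251 mod 4 = 3; sign now -1
(9251/3365) = (2521/3365)   [reduce mod 3365]
reciprocity: (2521/3365) = +1·(3365/2521) since 2521 mod 4 = 1, 3365 mod 4 = 1; sign now -1
(3365/2521) = (844/2521)   [reduce mod 2521]
844 = 2^2·211; (2/2521) = +1 since 2521 mod 8 = 1, so (844/2521) = (+1)^2·(211/2521); sign now -1
reciprocity: (211/2521) = +1·(2521/211) since 211 mod 4 = 3, 2521 mod 4 = 1; sign now -1
(2521/211) = (200/211)   [reduce mod 211]
200 = 2^3·25; (2/211) = -1 since 211 mod 8 = 3, so (200/211) = (-1)^3·(25/211); sign now +1
reciprocity: (25/211) = +1·(211/25) since 25 mod 4 = 1, 211 mod 4 = 3; sign now +1
(211/25) = (11/25)   [reduce mod 25]
reciprocity: (11/25) = +1·(25/11) since 11 mod 4 = 3, 25 mod 4 = 1; sign now +1
(25/11) = (3/11)   [reduce mod 11]
reciprocity: (3/11) = -1·(11/3) since 3 mod 4 = 3, 11 mod 4 = 3; sign now -1
(11/3) = (2/3)   [reduce mod 3]
2 = 2^1·1; (2/3) = -1 since 3 mod 8 = 3, so (2/3) = (-1)^1·(1/3); sign now +1
(1/3) = 1; final value = sign = +1

1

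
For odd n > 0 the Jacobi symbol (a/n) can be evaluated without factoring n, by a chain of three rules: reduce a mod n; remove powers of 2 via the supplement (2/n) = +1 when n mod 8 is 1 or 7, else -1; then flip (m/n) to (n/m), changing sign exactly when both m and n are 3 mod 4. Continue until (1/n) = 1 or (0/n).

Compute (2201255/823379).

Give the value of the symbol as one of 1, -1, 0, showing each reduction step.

0

(2201255/823379): 2201255 mod 823379 = 554497, so (2201255/823379) = (554497/823379)
flip (554497/823379) -> (823379/554497): both odd, 554497 mod 4 = 1, 823379 mod 4 = 3, so the flip contributes +1; sign now +1
(823379/554497): 823379 mod 554497 = 268882, so (823379/554497) = (268882/554497)
factor out 2^1: 268882 = 2^1·134441; with 554497 mod 8 = 1, (2/554497) = +1; sign now +1; continue with (134441/554497)
flip (134441/554497) -> (554497/134441): both odd, 134441 mod 4 = 1, 554497 mod 4 = 1, so the flip contributes +1; sign now +1
(554497/134441): 554497 mod 134441 = 16733, so (554497/134441) = (16733/134441)
flip (16733/134441) -> (134441/16733): both odd, 16733 mod 4 = 1, 134441 mod 4 = 1, so the flip contributes +1; sign now +1
(134441/16733): 134441 mod 16733 = 577, so (134441/16733) = (577/16733)
flip (577/16733) -> (16733/577): both odd, 577 mod 4 = 1, 16733 mod 4 = 1, so the flip contributes +1; sign now +1
(16733/577): 16733 mod 577 = 0, so (16733/577) = (0/577)
reached (0/577); gcd(a, n) > 1, so (0/577) = 0 and the symbol is 0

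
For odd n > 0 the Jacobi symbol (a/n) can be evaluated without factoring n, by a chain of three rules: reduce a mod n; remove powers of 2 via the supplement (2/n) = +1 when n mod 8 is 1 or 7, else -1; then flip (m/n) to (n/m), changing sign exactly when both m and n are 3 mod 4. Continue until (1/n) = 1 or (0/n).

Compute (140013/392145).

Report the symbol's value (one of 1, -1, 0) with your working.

flip (140013/392145) -> (392145/140013): both odd, 140013 mod 4 = 1, 392145 mod 4 = 1, so the flip contributes +1; sign now +1
(392145/140013): 392145 mod 140013 = 112119, so (392145/140013) = (112119/140013)
flip (112119/140013) -> (140013/112119): both odd, 112119 mod 4 = 3, 140013 mod 4 = 1, so the flip contributes +1; sign now +1
(140013/112119): 140013 mod 112119 = 27894, so (140013/112119) = (27894/112119)
factor out 2^1: 27894 = 2^1·13947; with 112119 mod 8 = 7, (2/112119) = +1; sign now +1; continue with (13947/112119)
flip (13947/112119) -> (112119/13947): both odd, 13947 mod 4 = 3, 112119 mod 4 = 3, so the flip contributes -1; sign now -1
(112119/13947): 112119 mod 13947 = 543, so (112119/13947) = (543/13947)
flip (543/13947) -> (13947/543): both odd, 543 mod 4 = 3, 13947 mod 4 = 3, so the flip contributes -1; sign now +1
(13947/543): 13947 mod 543 = 372, so (13947/543) = (372/543)
factor out 2^2: 372 = 2^2·93; with 543 mod 8 = 7, (2/543) = +1; sign now +1; continue with (93/543)
flip (93/543) -> (543/93): both odd, 93 mod 4 = 1, 543 mod 4 = 3, so the flip contributes +1; sign now +1
(543/93): 543 mod 93 = 78, so (543/93) = (78/93)
factor out 2^1: 78 = 2^1·39; with 93 mod 8 = 5, (2/93) = -1; sign now -1; continue with (39/93)
flip (39/93) -> (93/39): both odd, 39 mod 4 = 3, 93 mod 4 = 1, so the flip contributes +1; sign now -1
(93/39): 93 mod 39 = 15, so (93/39) = (15/39)
flip (15/39) -> (39/15): both odd, 15 mod 4 = 3, 39 mod 4 = 3, so the flip contributes -1; sign now +1
(39/15): 39 mod 15 = 9, so (39/15) = (9/15)
flip (9/15) -> (15/9): both odd, 9 mod 4 = 1, 15 mod 4 = 3, so the flip contributes +1; sign now +1
(15/9): 15 mod 9 = 6, so (15/9) = (6/9)
factor out 2^1: 6 = 2^1·3; with 9 mod 8 = 1, (2/9) = +1; sign now +1; continue with (3/9)
flip (3/9) -> (9/3): both odd, 3 mod 4 = 3, 9 mod 4 = 1, so the flip contributes +1; sign now +1
(9/3): 9 mod 3 = 0, so (9/3) = (0/3)
reached (0/3); gcd(a, n) > 1, so (0/3) = 0 and the symbol is 0

0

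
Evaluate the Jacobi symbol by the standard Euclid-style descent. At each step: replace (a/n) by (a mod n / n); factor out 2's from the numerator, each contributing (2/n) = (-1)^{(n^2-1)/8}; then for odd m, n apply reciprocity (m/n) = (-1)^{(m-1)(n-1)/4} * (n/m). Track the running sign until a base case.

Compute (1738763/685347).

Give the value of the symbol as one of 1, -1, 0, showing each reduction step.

(1738763/685347): 1738763 mod 685347 = 368069, so (1738763/685347) = (368069/685347)
flip (368069/685347) -> (685347/368069): both odd, 368069 mod 4 = 1, 685347 mod 4 = 3, so the flip contributes +1; sign now +1
(685347/368069): 685347 mod 368069 = 317278, so (685347/368069) = (317278/368069)
factor out 2^1: 317278 = 2^1·158639; with 368069 mod 8 = 5, (2/368069) = -1; sign now -1; continue with (158639/368069)
flip (158639/368069) -> (368069/158639): both odd, 158639 mod 4 = 3, 368069 mod 4 = 1, so the flip contributes +1; sign now -1
(368069/158639): 368069 mod 158639 = 50791, so (368069/158639) = (50791/158639)
flip (50791/158639) -> (158639/50791): both odd, 50791 mod 4 = 3, 158639 mod 4 = 3, so the flip contributes -1; sign now +1
(158639/50791): 158639 mod 50791 = 6266, so (158639/50791) = (6266/50791)
factor out 2^1: 6266 = 2^1·3133; with 50791 mod 8 = 7, (2/50791) = +1; sign now +1; continue with (3133/50791)
flip (3133/50791) -> (50791/3133): both odd, 3133 mod 4 = 1, 50791 mod 4 = 3, so the flip contributes +1; sign now +1
(50791/3133): 50791 mod 3133 = 663, so (50791/3133) = (663/3133)
flip (663/3133) -> (3133/663): both odd, 663 mod 4 = 3, 3133 mod 4 = 1, so the flip contributes +1; sign now +1
(3133/663): 3133 mod 663 = 481, so (3133/663) = (481/663)
flip (481/663) -> (663/481): both odd, 481 mod 4 = 1, 663 mod 4 = 3, so the flip contributes +1; sign now +1
(663/481): 663 mod 481 = 182, so (663/481) = (182/481)
factor out 2^1: 182 = 2^1·91; with 481 mod 8 = 1, (2/481) = +1; sign now +1; continue with (91/481)
flip (91/481) -> (481/91): both odd, 91 mod 4 = 3, 481 mod 4 = 1, so the flip contributes +1; sign now +1
(481/91): 481 mod 91 = 26, so (481/91) = (26/91)
factor out 2^1: 26 = 2^1·13; with 91 mod 8 = 3, (2/91) = -1; sign now -1; continue with (13/91)
flip (13/91) -> (91/13): both odd, 13 mod 4 = 1, 91 mod 4 = 3, so the flip contributes +1; sign now -1
(91/13): 91 mod 13 = 0, so (91/13) = (0/13)
reached (0/13); gcd(a, n) > 1, so (0/13) = 0 and the symbol is 0

0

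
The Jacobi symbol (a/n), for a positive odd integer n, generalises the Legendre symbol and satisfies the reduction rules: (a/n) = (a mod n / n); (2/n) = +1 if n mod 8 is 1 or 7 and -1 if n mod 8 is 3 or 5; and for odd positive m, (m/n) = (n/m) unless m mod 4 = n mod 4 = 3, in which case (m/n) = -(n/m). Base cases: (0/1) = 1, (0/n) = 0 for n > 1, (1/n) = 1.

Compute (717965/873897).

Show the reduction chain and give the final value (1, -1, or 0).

1

flip (717965/873897) -> (873897/717965): both odd, 717965 mod 4 = 1, 873897 mod 4 = 1, so the flip contributes +1; sign now +1
(873897/717965): 873897 mod 717965 = 155932, so (873897/717965) = (155932/717965)
factor out 2^2: 155932 = 2^2·38983; with 717965 mod 8 = 5, (2/717965) = -1; sign now +1; continue with (38983/717965)
flip (38983/717965) -> (717965/38983): both odd, 38983 mod 4 = 3, 717965 mod 4 = 1, so the flip contributes +1; sign now +1
(717965/38983): 717965 mod 38983 = 16271, so (717965/38983) = (16271/38983)
flip (16271/38983) -> (38983/16271): both odd, 16271 mod 4 = 3, 38983 mod 4 = 3, so the flip contributes -1; sign now -1
(38983/16271): 38983 mod 16271 = 6441, so (38983/16271) = (6441/16271)
flip (6441/16271) -> (16271/6441): both odd, 6441 mod 4 = 1, 16271 mod 4 = 3, so the flip contributes +1; sign now -1
(16271/6441): 16271 mod 6441 = 3389, so (16271/6441) = (3389/6441)
flip (3389/6441) -> (6441/3389): both odd, 3389 mod 4 = 1, 6441 mod 4 = 1, so the flip contributes +1; sign now -1
(6441/3389): 6441 mod 3389 = 3052, so (6441/3389) = (3052/3389)
factor out 2^2: 3052 = 2^2·763; with 3389 mod 8 = 5, (2/3389) = -1; sign now -1; continue with (763/3389)
flip (763/3389) -> (3389/763): both odd, 763 mod 4 = 3, 3389 mod 4 = 1, so the flip contributes +1; sign now -1
(3389/763): 3389 mod 763 = 337, so (3389/763) = (337/763)
flip (337/763) -> (763/337): both odd, 337 mod 4 = 1, 763 mod 4 = 3, so the flip contributes +1; sign now -1
(763/337): 763 mod 337 = 89, so (763/337) = (89/337)
flip (89/337) -> (337/89): both odd, 89 mod 4 = 1, 337 mod 4 = 1, so the flip contributes +1; sign now -1
(337/89): 337 mod 89 = 70, so (337/89) = (70/89)
factor out 2^1: 70 = 2^1·35; with 89 mod 8 = 1, (2/89) = +1; sign now -1; continue with (35/89)
flip (35/89) -> (89/35): both odd, 35 mod 4 = 3, 89 mod 4 = 1, so the flip contributes +1; sign now -1
(89/35): 89 mod 35 = 19, so (89/35) = (19/35)
flip (19/35) -> (35/19): both odd, 19 mod 4 = 3, 35 mod 4 = 3, so the flip contributes -1; sign now +1
(35/19): 35 mod 19 = 16, so (35/19) = (16/19)
factor out 2^4: 16 = 2^4·1; with 19 mod 8 = 3, (2/19) = -1; sign now +1; continue with (1/19)
reached (1/19) = 1, so the symbol is +1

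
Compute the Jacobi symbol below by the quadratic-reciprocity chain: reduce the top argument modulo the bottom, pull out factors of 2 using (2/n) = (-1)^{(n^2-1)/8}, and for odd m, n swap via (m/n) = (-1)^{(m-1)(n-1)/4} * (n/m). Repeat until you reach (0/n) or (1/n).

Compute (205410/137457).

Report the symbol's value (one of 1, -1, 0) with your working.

(205410/137457): 205410 mod 137457 = 67953, so (205410/137457) = (67953/137457)
flip (67953/137457) -> (137457/67953): both odd, 67953 mod 4 = 1, 137457 mod 4 = 1, so the flip contributes +1; sign now +1
(137457/67953): 137457 mod 67953 = 1551, so (137457/67953) = (1551/67953)
flip (1551/67953) -> (67953/1551): both odd, 1551 mod 4 = 3, 67953 mod 4 = 1, so the flip contributes +1; sign now +1
(67953/1551): 67953 mod 1551 = 1260, so (67953/1551) = (1260/1551)
factor out 2^2: 1260 = 2^2·315; with 1551 mod 8 = 7, (2/1551) = +1; sign now +1; continue with (315/1551)
flip (315/1551) -> (1551/315): both odd, 315 mod 4 = 3, 1551 mod 4 = 3, so the flip contributes -1; sign now -1
(1551/315): 1551 mod 315 = 291, so (1551/315) = (291/315)
flip (291/315) -> (315/291): both odd, 291 mod 4 = 3, 315 mod 4 = 3, so the flip contributes -1; sign now +1
(315/291): 315 mod 291 = 24, so (315/291) = (24/291)
factor out 2^3: 24 = 2^3·3; with 291 mod 8 = 3, (2/291) = -1; sign now -1; continue with (3/291)
flip (3/291) -> (291/3): both odd, 3 mod 4 = 3, 291 mod 4 = 3, so the flip contributes -1; sign now +1
(291/3): 291 mod 3 = 0, so (291/3) = (0/3)
reached (0/3); gcd(a, n) > 1, so (0/3) = 0 and the symbol is 0

0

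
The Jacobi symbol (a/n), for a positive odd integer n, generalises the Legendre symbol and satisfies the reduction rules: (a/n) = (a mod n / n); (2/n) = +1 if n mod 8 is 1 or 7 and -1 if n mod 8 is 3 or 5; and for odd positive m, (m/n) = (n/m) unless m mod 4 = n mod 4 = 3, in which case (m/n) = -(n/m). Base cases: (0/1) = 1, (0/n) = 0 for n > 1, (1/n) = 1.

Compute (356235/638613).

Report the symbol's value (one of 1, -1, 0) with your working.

0

flip (356235/638613) -> (638613/356235): both odd, 356235 mod 4 = 3, 638613 mod 4 = 1, so the flip contributes +1; sign now +1
(638613/356235): 638613 mod 356235 = 282378, so (638613/356235) = (282378/356235)
factor out 2^1: 282378 = 2^1·141189; with 356235 mod 8 = 3, (2/356235) = -1; sign now -1; continue with (141189/356235)
flip (141189/356235) -> (356235/141189): both odd, 141189 mod 4 = 1, 356235 mod 4 = 3, so the flip contributes +1; sign now -1
(356235/141189): 356235 mod 141189 = 73857, so (356235/141189) = (73857/141189)
flip (73857/141189) -> (141189/73857): both odd, 73857 mod 4 = 1, 141189 mod 4 = 1, so the flip contributes +1; sign now -1
(141189/73857): 141189 mod 73857 = 67332, so (141189/73857) = (67332/73857)
factor out 2^2: 67332 = 2^2·16833; with 73857 mod 8 = 1, (2/73857) = +1; sign now -1; continue with (16833/73857)
flip (16833/73857) -> (73857/16833): both odd, 16833 mod 4 = 1, 73857 mod 4 = 1, so the flip contributes +1; sign now -1
(73857/16833): 73857 mod 16833 = 6525, so (73857/16833) = (6525/16833)
flip (6525/16833) -> (16833/6525): both odd, 6525 mod 4 = 1, 16833 mod 4 = 1, so the flip contributes +1; sign now -1
(16833/6525): 16833 mod 6525 = 3783, so (16833/6525) = (3783/6525)
flip (3783/6525) -> (6525/3783): both odd, 3783 mod 4 = 3, 6525 mod 4 = 1, so the flip contributes +1; sign now -1
(6525/3783): 6525 mod 3783 = 2742, so (6525/3783) = (2742/3783)
factor out 2^1: 2742 = 2^1·1371; with 3783 mod 8 = 7, (2/3783) = +1; sign now -1; continue with (1371/3783)
flip (1371/3783) -> (3783/1371): both odd, 1371 mod 4 = 3, 3783 mod 4 = 3, so the flip contributes -1; sign now +1
(3783/1371): 3783 mod 1371 = 1041, so (3783/1371) = (1041/1371)
flip (1041/1371) -> (1371/1041): both odd, 1041 mod 4 = 1, 1371 mod 4 = 3, so the flip contributes +1; sign now +1
(1371/1041): 1371 mod 1041 = 330, so (1371/1041) = (330/1041)
factor out 2^1: 330 = 2^1·165; with 1041 mod 8 = 1, (2/1041) = +1; sign now +1; continue with (165/1041)
flip (165/1041) -> (1041/165): both odd, 165 mod 4 = 1, 1041 mod 4 = 1, so the flip contributes +1; sign now +1
(1041/165): 1041 mod 165 = 51, so (1041/165) = (51/165)
flip (51/165) -> (165/51): both odd, 51 mod 4 = 3, 165 mod 4 = 1, so the flip contributes +1; sign now +1
(165/51): 165 mod 51 = 12, so (165/51) = (12/51)
factor out 2^2: 12 = 2^2·3; with 51 mod 8 = 3, (2/51) = -1; sign now +1; continue with (3/51)
flip (3/51) -> (51/3): both odd, 3 mod 4 = 3, 51 mod 4 = 3, so the flip contributes -1; sign now -1
(51/3): 51 mod 3 = 0, so (51/3) = (0/3)
reached (0/3); gcd(a, n) > 1, so (0/3) = 0 and the symbol is 0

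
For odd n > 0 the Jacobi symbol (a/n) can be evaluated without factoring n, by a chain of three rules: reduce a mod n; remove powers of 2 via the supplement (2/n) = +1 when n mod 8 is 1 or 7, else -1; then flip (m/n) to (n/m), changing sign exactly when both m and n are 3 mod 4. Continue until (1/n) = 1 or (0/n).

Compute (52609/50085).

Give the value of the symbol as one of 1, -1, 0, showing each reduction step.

(52609/50085) = (2524/50085)   [reduce mod 50085]
2524 = 2^2·631; (2/50085) = -1 since 50085 mod 8 = 5, so (2524/50085) = (-1)^2·(631/50085); sign now +1
reciprocity: (631/50085) = +1·(50085/631) since 631 mod 4 = 3, 50085 mod 4 = 1; sign now +1
(50085/631) = (236/631)   [reduce mod 631]
236 = 2^2·59; (2/631) = +1 since 631 mod 8 = 7, so (236/631) = (+1)^2·(59/631); sign now +1
reciprocity: (59/631) = -1·(631/59) since 59 mod 4 = 3, 631 mod 4 = 3; sign now -1
(631/59) = (41/59)   [reduce mod 59]
reciprocity: (41/59) = +1·(59/41) since 41 mod 4 = 1, 59 mod 4 = 3; sign now -1
(59/41) = (18/41)   [reduce mod 41]
18 = 2^1·9; (2/41) = +1 since 41 mod 8 = 1, so (18/41) = (+1)^1·(9/41); sign now -1
reciprocity: (9/41) = +1·(41/9) since 9 mod 4 = 1, 41 mod 4 = 1; sign now -1
(41/9) = (5/9)   [reduce mod 9]
reciprocity: (5/9) = +1·(9/5) since 5 mod 4 = 1, 9 mod 4 = 1; sign now -1
(9/5) = (4/5)   [reduce mod 5]
4 = 2^2·1; (2/5) = -1 since 5 mod 8 = 5, so (4/5) = (-1)^2·(1/5); sign now -1
(1/5) = 1; final value = sign = -1

-1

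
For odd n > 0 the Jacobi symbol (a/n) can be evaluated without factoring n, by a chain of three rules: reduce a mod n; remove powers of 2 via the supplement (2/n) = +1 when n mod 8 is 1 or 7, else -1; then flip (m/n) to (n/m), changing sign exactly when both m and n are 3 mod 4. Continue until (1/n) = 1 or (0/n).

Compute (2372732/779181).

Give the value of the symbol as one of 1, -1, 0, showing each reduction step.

(2372732/779181): 2372732 mod 779181 = 35189, so (2372732/779181) = (35189/779181)
flip (35189/779181) -> (779181/35189): both odd, 35189 mod 4 = 1, 779181 mod 4 = 1, so the flip contributes +1; sign now +1
(779181/35189): 779181 mod 35189 = 5023, so (779181/35189) = (5023/35189)
flip (5023/35189) -> (35189/5023): both odd, 5023 mod 4 = 3, 35189 mod 4 = 1, so the flip contributes +1; sign now +1
(35189/5023): 35189 mod 5023 = 28, so (35189/5023) = (28/5023)
factor out 2^2: 28 = 2^2·7; with 5023 mod 8 = 7, (2/5023) = +1; sign now +1; continue with (7/5023)
flip (7/5023) -> (5023/7): both odd, 7 mod 4 = 3, 5023 mod 4 = 3, so the flip contributes -1; sign now -1
(5023/7): 5023 mod 7 = 4, so (5023/7) = (4/7)
factor out 2^2: 4 = 2^2·1; with 7 mod 8 = 7, (2/7) = +1; sign now -1; continue with (1/7)
reached (1/7) = 1, so the symbol is -1

-1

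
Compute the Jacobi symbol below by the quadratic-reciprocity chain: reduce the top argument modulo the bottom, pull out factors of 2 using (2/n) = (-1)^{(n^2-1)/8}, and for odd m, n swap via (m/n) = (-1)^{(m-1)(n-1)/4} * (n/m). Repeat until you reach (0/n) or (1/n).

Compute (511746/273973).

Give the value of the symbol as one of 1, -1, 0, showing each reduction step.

(511746/273973): 511746 mod 273973 = 237773, so (511746/273973) = (237773/273973)
flip (237773/273973) -> (273973/237773): both odd, 237773 mod 4 = 1, 273973 mod 4 = 1, so the flip contributes +1; sign now +1
(273973/237773): 273973 mod 237773 = 36200, so (273973/237773) = (36200/237773)
factor out 2^3: 36200 = 2^3·4525; with 237773 mod 8 = 5, (2/237773) = -1; sign now -1; continue with (4525/237773)
flip (4525/237773) -> (237773/4525): both odd, 4525 mod 4 = 1, 237773 mod 4 = 1, so the flip contributes +1; sign now -1
(237773/4525): 237773 mod 4525 = 2473, so (237773/4525) = (2473/4525)
flip (2473/4525) -> (4525/2473): both odd, 2473 mod 4 = 1, 4525 mod 4 = 1, so the flip contributes +1; sign now -1
(4525/2473): 4525 mod 2473 = 2052, so (4525/2473) = (2052/2473)
factor out 2^2: 2052 = 2^2·513; with 2473 mod 8 = 1, (2/2473) = +1; sign now -1; continue with (513/2473)
flip (513/2473) -> (2473/513): both odd, 513 mod 4 = 1, 2473 mod 4 = 1, so the flip contributes +1; sign now -1
(2473/513): 2473 mod 513 = 421, so (2473/513) = (421/513)
flip (421/513) -> (513/421): both odd, 421 mod 4 = 1, 513 mod 4 = 1, so the flip contributes +1; sign now -1
(513/421): 513 mod 421 = 92, so (513/421) = (92/421)
factor out 2^2: 92 = 2^2·23; with 421 mod 8 = 5, (2/421) = -1; sign now -1; continue with (23/421)
flip (23/421) -> (421/23): both odd, 23 mod 4 = 3, 421 mod 4 = 1, so the flip contributes +1; sign now -1
(421/23): 421 mod 23 = 7, so (421/23) = (7/23)
flip (7/23) -> (23/7): both odd, 7 mod 4 = 3, 23 mod 4 = 3, so the flip contributes -1; sign now +1
(23/7): 23 mod 7 = 2, so (23/7) = (2/7)
factor out 2^1: 2 = 2^1·1; with 7 mod 8 = 7, (2/7) = +1; sign now +1; continue with (1/7)
reached (1/7) = 1, so the symbol is +1

1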